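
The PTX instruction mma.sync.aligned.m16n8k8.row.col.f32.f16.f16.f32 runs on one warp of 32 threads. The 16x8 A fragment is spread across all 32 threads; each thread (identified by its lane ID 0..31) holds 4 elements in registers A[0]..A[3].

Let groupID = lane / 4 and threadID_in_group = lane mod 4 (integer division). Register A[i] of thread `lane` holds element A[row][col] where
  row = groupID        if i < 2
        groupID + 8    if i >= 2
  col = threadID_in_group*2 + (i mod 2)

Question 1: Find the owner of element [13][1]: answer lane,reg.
r=13->g=5,rb=1  c=1->t=0,b0=1
L=5*4+0=20  i=1*2+1=3

20,3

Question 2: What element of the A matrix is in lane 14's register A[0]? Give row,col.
14: gr=3,th=2
[0] (3+0,2*2+0) = (3,4)

3,4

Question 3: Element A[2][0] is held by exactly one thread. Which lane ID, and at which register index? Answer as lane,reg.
r=2->g=2,rb=0  c=0->t=0,b0=0
L=2*4+0=8  i=0*2+0=0

8,0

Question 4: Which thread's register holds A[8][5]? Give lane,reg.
r=8⇒gr=0,Rb=1  c=5⇒th=2,odd=1
L=0*4+2=2  i=1*2+1=3

2,3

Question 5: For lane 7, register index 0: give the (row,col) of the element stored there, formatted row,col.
lane 7: g=1 (7/4), t=3 (7%4)
i=0: r=1+0=1, c=3*2+0=6

1,6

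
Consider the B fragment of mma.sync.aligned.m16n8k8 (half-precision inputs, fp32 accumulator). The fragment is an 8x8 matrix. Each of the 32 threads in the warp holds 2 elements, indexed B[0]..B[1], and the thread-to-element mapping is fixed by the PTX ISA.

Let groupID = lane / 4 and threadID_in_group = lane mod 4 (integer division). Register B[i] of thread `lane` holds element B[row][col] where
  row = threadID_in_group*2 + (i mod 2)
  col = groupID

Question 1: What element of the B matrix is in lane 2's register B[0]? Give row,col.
4,0

2: gid=0,tid=2
[0] (2*2+0,0) = (4,0)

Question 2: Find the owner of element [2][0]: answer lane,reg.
1,0

c=0→G=0  r=2→T=1,p=0
L=0*4+1=1  i=0=0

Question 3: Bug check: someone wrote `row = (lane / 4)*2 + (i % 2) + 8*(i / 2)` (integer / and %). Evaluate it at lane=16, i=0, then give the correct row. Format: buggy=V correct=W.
buggy=8 correct=0

`(lane / 4)*2 + (i % 2) + 8*(i / 2)`[16,0]=>8
lane 16=>16/4=4, 16 mod 4=0
i=0  r:2·0+0=>0  c:4
row: 8 vs 0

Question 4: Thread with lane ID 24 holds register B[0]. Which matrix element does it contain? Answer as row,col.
L=24->g=24>>2=6, t=24&3=0
[0]->row 0·2+0=0  col g=6

0,6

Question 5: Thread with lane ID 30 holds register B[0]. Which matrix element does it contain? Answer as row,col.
4,7

lane 30->30/4=7, 30 mod 4=2
i=0  r:2·2+0->4  c:7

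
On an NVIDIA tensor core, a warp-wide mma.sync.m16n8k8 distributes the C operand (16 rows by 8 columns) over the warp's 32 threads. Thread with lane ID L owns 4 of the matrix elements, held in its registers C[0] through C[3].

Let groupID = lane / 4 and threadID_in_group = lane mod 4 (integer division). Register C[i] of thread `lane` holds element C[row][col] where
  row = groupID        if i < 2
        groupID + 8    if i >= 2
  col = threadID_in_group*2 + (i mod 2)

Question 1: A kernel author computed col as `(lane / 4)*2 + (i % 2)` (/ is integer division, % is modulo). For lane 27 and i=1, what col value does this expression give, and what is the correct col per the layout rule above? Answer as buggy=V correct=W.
`(lane / 4)*2 + (i % 2)`[27,1]→13
lane 27: G=6 (27/4), T=3 (27%4)
i=1: r=6+0=6, c=3*2+1=7
col: 13 vs 7

buggy=13 correct=7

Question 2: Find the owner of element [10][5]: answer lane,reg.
r: 10->gid=2,r8=1  c: 5->tid=2,i&1=1
L=2*4+2=10  i=1*2+1=3

10,3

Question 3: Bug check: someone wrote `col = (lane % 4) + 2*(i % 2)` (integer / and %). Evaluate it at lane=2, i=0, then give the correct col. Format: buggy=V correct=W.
buggy=2 correct=4

`(lane % 4) + 2*(i % 2)`[2,0]->2
2: g=0,t=2
[0] (0+0,2*2+0) = (0,4)
col: 2 vs 4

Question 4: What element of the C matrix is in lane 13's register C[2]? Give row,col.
lane 13⇒13/4=3, 13 mod 4=1
i=2  r:3+8⇒11  c:2·1+0⇒2

11,2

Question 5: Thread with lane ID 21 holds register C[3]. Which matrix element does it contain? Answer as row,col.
lane 21=>21/4=5, 21 mod 4=1
i=3  r:5+8=>13  c:2·1+1=>3

13,3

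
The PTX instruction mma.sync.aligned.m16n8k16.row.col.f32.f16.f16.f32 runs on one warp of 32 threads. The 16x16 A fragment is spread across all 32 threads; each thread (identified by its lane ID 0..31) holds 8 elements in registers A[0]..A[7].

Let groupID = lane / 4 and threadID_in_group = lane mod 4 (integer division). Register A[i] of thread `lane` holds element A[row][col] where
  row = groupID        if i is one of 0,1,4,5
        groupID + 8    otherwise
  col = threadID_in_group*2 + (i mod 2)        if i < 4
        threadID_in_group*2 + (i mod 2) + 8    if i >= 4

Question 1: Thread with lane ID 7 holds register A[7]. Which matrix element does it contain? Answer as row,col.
lane 7: g=1 (7/4), t=3 (7%4)
i=7: r=1+8=9, c=3*2+1+8=15

9,15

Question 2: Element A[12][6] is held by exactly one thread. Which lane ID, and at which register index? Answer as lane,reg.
r=12->g=4,rb=1  c=6->cb=0,t=3,b0=0
L=4*4+3=19  i=0*4+1*2+0=2

19,2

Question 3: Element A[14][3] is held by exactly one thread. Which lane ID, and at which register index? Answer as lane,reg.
25,3

r=14->g=6,rb=1  c=3->cb=0,t=1,b0=1
L=6*4+1=25  i=0*4+1*2+1=3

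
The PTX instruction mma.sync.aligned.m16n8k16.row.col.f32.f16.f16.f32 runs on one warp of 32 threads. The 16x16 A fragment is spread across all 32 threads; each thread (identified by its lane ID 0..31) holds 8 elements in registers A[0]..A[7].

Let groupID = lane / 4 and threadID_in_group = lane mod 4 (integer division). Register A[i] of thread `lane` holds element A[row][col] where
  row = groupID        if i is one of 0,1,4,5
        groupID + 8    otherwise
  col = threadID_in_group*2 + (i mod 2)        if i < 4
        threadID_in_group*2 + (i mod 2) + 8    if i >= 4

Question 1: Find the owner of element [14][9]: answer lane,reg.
r=14⇒gr=6,Rb=1  c=9⇒Cb=1,th=0,odd=1
L=6*4+0=24  i=1*4+1*2+1=7

24,7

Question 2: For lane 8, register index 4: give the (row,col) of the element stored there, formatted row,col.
L=8->gid=8>>2=2, tid=8&3=0
[4]->row 2+0=2  col 0·2+0+8=8

2,8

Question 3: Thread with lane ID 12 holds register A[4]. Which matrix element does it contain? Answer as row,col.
12: gid=3,tid=0
[4] (3+0,0*2+0+8) = (3,8)

3,8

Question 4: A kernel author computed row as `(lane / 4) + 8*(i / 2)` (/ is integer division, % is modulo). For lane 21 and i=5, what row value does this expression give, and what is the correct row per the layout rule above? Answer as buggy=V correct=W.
buggy=21 correct=5

`(lane / 4) + 8*(i / 2)`[21,5]->21
21: g=5,t=1
[5] (5+0,1*2+1+8) = (5,11)
row: 21 vs 5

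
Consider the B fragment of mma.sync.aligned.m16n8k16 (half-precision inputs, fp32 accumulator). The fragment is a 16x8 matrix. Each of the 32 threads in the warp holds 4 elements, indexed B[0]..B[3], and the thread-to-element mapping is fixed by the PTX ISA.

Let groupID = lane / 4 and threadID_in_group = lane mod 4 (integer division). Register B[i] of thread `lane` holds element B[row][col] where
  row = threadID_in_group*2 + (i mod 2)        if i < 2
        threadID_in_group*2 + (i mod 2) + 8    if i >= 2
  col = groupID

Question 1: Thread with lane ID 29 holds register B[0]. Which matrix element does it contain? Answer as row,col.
2,7

lane 29: G=7 (29/4), T=1 (29%4)
i=0: r=1*2+0+0=2, c=G=7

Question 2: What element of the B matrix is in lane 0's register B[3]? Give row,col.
L=0→G=0>>2=0, T=0&3=0
[3]→row 0·2+1+8=9  col G=0

9,0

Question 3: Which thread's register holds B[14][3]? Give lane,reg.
c=3→G=3  r=14→rhi=1,T=3,p=0
L=3*4+3=15  i=1*2+0=2

15,2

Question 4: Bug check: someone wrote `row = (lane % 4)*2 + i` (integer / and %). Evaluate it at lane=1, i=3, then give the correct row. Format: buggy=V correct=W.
buggy=5 correct=11

`(lane % 4)*2 + i`[1,3]→5
1: G=0,T=1
[3] (1*2+1+8,0) = (11,0)
row: 5 vs 11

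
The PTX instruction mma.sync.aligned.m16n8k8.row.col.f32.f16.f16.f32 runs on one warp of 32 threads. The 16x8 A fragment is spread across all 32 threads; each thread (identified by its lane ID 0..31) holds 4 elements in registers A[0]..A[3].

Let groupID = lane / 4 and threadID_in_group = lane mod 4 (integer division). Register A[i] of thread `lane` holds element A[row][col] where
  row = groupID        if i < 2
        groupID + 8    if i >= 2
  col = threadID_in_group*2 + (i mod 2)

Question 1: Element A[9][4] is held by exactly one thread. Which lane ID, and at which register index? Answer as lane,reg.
r:9=>grp=1,rB=1  c:4=>tig=2,lo=0
L=1*4+2=6  i=1*2+0=2

6,2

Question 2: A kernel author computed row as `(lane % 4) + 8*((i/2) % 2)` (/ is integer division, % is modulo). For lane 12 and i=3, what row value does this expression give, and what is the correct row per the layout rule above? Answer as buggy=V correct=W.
buggy=8 correct=11

`(lane % 4) + 8*((i/2) % 2)`[12,3]→8
L=12→G=12>>2=3, T=12&3=0
[3]→row 3+8=11  col 0·2+1=1
row: 8 vs 11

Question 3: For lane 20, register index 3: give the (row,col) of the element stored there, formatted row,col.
20: g=5,t=0
[3] (5+8,0*2+1) = (13,1)

13,1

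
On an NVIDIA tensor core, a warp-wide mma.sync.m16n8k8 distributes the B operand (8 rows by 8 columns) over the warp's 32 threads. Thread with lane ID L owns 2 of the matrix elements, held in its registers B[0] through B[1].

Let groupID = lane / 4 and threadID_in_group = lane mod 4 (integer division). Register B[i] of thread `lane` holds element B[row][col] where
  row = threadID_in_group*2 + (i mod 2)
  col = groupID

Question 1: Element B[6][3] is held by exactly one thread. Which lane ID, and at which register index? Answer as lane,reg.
c: 3->gid=3  r: 6->tid=3,i&1=0
L=3*4+3=15  i=0=0

15,0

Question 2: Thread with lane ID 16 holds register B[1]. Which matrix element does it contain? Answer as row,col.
lane 16: G=4 (16/4), T=0 (16%4)
i=1: r=0*2+1=1, c=G=4

1,4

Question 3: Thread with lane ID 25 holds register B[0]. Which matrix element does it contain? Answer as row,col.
2,6

25: g=6,t=1
[0] (1*2+0,6) = (2,6)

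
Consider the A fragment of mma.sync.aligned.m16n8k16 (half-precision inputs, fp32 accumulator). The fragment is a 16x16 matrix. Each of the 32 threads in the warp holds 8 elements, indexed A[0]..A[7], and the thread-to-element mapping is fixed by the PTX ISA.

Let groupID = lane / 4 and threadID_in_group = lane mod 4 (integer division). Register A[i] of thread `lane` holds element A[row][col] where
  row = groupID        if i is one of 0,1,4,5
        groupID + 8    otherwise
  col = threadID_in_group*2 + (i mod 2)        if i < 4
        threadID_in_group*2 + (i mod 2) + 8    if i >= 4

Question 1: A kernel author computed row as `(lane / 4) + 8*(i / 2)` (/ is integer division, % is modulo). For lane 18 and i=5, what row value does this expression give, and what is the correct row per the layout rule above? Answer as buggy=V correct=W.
`(lane / 4) + 8*(i / 2)`[18,5]=>20
lane 18: grp=4 (18/4), tig=2 (18%4)
i=5: r=4+0=4, c=2*2+1+8=13
row: 20 vs 4

buggy=20 correct=4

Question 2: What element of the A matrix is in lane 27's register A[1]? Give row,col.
6,7

L=27→G=27>>2=6, T=27&3=3
[1]→row 6+0=6  col 3·2+1+0=7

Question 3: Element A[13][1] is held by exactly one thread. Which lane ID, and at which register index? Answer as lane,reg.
r=13⇒gr=5,Rb=1  c=1⇒Cb=0,th=0,odd=1
L=5*4+0=20  i=0*4+1*2+1=3

20,3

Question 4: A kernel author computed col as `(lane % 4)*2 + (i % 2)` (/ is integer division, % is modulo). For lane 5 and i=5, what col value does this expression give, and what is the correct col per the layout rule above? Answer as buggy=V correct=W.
buggy=3 correct=11

`(lane % 4)*2 + (i % 2)`[5,5]→3
lane 5: G=1 (5/4), T=1 (5%4)
i=5: r=1+0=1, c=1*2+1+8=11
col: 3 vs 11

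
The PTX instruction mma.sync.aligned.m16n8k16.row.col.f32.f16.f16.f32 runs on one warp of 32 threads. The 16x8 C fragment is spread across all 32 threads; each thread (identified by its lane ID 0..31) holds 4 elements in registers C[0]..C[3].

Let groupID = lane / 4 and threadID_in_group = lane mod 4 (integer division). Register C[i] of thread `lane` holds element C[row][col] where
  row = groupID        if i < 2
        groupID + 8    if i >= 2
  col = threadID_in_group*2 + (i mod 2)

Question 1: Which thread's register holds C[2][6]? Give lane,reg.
r=2->g=2,rb=0  c=6->t=3,b0=0
L=2*4+3=11  i=0*2+0=0

11,0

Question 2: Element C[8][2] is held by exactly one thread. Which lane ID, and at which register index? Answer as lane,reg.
1,2

r=8→G=0,rhi=1  c=2→T=1,p=0
L=0*4+1=1  i=1*2+0=2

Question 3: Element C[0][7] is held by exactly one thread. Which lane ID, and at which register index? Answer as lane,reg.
r: 0->gid=0,r8=0  c: 7->tid=3,i&1=1
L=0*4+3=3  i=0*2+1=1

3,1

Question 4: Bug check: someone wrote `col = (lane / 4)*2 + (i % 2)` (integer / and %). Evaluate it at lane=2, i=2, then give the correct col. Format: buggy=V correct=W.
buggy=0 correct=4

`(lane / 4)*2 + (i % 2)`[2,2]->0
lane 2: g=0 (2/4), t=2 (2%4)
i=2: r=0+8=8, c=2*2+0=4
col: 0 vs 4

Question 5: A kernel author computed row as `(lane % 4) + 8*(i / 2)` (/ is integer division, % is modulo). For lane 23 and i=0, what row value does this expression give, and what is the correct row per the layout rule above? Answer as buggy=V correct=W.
`(lane % 4) + 8*(i / 2)`[23,0]→3
L=23→G=23>>2=5, T=23&3=3
[0]→row 5+0=5  col 3·2+0=6
row: 3 vs 5

buggy=3 correct=5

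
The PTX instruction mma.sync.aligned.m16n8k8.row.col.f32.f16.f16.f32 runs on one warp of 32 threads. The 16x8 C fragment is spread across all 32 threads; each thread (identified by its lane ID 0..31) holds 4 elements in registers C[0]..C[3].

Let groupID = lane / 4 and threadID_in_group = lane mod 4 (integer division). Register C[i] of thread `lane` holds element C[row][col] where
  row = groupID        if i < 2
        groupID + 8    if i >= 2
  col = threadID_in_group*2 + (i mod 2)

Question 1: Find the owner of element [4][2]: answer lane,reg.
17,0

r=4⇒gr=4,Rb=0  c=2⇒th=1,odd=0
L=4*4+1=17  i=0*2+0=0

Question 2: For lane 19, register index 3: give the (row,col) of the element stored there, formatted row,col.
12,7

19: g=4,t=3
[3] (4+8,3*2+1) = (12,7)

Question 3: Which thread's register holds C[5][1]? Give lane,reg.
20,1

r: 5->gid=5,r8=0  c: 1->tid=0,i&1=1
L=5*4+0=20  i=0*2+1=1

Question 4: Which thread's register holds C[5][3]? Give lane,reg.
21,1

r=5⇒gr=5,Rb=0  c=3⇒th=1,odd=1
L=5*4+1=21  i=0*2+1=1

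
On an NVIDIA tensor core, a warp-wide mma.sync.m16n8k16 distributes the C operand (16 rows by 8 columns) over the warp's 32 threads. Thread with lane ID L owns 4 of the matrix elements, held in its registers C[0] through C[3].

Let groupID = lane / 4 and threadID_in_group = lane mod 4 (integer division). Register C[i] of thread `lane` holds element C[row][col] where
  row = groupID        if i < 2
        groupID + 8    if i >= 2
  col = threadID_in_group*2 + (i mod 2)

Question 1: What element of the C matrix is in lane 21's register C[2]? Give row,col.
13,2

lane 21: gr=5 (21/4), th=1 (21%4)
i=2: r=5+8=13, c=1*2+0=2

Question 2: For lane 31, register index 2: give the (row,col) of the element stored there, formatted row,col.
15,6

31: grp=7,tig=3
[2] (7+8,3*2+0) = (15,6)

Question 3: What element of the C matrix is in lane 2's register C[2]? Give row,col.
8,4

2: g=0,t=2
[2] (0+8,2*2+0) = (8,4)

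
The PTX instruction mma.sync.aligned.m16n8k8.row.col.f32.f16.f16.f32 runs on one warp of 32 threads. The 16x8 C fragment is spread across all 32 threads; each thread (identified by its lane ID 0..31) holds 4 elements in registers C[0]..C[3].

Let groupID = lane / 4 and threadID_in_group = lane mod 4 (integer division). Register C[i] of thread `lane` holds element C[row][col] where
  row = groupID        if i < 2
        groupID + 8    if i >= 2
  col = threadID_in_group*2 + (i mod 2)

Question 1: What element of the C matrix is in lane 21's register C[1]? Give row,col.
21: g=5,t=1
[1] (5+0,1*2+1) = (5,3)

5,3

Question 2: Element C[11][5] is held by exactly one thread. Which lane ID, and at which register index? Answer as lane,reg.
r=11->g=3,rb=1  c=5->t=2,b0=1
L=3*4+2=14  i=1*2+1=3

14,3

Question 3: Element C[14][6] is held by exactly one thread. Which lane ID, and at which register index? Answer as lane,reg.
27,2

r=14->g=6,rb=1  c=6->t=3,b0=0
L=6*4+3=27  i=1*2+0=2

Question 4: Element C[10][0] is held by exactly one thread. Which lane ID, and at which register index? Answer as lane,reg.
8,2

r=10⇒gr=2,Rb=1  c=0⇒th=0,odd=0
L=2*4+0=8  i=1*2+0=2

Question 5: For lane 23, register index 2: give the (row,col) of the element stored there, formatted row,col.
L=23->g=23>>2=5, t=23&3=3
[2]->row 5+8=13  col 3·2+0=6

13,6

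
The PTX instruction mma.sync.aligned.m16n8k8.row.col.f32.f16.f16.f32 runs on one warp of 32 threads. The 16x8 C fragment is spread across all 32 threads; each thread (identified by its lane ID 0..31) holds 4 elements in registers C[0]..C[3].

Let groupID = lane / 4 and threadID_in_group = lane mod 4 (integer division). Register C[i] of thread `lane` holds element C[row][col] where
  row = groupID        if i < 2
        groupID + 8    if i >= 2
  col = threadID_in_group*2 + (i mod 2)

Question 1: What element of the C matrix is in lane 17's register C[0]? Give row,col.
lane 17: gr=4 (17/4), th=1 (17%4)
i=0: r=4+0=4, c=1*2+0=2

4,2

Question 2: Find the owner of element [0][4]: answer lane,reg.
r=0->g=0,rb=0  c=4->t=2,b0=0
L=0*4+2=2  i=0*2+0=0

2,0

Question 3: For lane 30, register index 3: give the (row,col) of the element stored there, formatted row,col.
15,5

lane 30→30/4=7, 30 mod 4=2
i=3  r:7+8→15  c:2·2+1→5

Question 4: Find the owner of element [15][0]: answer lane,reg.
r=15->g=7,rb=1  c=0->t=0,b0=0
L=7*4+0=28  i=1*2+0=2

28,2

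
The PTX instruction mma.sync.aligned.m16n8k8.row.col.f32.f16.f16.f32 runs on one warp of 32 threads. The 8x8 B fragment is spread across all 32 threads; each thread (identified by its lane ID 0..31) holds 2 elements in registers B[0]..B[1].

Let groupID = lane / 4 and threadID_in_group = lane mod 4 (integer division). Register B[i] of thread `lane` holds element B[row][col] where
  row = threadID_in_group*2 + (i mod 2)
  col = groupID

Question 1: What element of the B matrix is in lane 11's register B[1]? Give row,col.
7,2

lane 11=>11/4=2, 11 mod 4=3
i=1  r:2·3+1=>7  c:2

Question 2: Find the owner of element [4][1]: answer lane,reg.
c=1→G=1  r=4→T=2,p=0
L=1*4+2=6  i=0=0

6,0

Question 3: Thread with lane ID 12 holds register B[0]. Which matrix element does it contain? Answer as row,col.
lane 12=>12/4=3, 12 mod 4=0
i=0  r:2·0+0=>0  c:3

0,3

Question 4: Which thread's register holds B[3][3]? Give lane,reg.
13,1

c=3⇒gr=3  r=3⇒th=1,odd=1
L=3*4+1=13  i=1=1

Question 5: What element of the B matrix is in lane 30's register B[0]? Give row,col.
4,7

30: gr=7,th=2
[0] (2*2+0,7) = (4,7)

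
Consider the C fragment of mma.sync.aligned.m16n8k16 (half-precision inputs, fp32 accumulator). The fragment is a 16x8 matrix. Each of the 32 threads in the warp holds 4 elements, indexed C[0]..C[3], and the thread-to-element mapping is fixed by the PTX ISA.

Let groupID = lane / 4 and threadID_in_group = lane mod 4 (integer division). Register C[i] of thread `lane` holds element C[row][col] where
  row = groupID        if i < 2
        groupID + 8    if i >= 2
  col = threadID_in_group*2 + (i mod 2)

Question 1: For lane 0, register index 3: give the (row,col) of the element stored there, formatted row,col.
lane 0: G=0 (0/4), T=0 (0%4)
i=3: r=0+8=8, c=0*2+1=1

8,1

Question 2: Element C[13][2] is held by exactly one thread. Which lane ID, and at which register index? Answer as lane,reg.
21,2

r:13=>grp=5,rB=1  c:2=>tig=1,lo=0
L=5*4+1=21  i=1*2+0=2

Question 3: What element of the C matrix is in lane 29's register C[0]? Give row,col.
lane 29⇒29/4=7, 29 mod 4=1
i=0  r:7+0⇒7  c:2·1+0⇒2

7,2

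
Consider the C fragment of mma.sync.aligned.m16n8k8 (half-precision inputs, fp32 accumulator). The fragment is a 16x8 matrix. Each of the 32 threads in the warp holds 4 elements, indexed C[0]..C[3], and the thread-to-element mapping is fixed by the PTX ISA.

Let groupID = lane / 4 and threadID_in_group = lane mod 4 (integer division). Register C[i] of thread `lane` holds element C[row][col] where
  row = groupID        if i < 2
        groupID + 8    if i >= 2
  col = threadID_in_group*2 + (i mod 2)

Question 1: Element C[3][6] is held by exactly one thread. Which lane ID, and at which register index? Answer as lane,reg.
15,0

r: 3->gid=3,r8=0  c: 6->tid=3,i&1=0
L=3*4+3=15  i=0*2+0=0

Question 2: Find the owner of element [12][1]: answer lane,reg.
16,3

r:12=>grp=4,rB=1  c:1=>tig=0,lo=1
L=4*4+0=16  i=1*2+1=3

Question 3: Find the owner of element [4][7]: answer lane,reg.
r=4⇒gr=4,Rb=0  c=7⇒th=3,odd=1
L=4*4+3=19  i=0*2+1=1

19,1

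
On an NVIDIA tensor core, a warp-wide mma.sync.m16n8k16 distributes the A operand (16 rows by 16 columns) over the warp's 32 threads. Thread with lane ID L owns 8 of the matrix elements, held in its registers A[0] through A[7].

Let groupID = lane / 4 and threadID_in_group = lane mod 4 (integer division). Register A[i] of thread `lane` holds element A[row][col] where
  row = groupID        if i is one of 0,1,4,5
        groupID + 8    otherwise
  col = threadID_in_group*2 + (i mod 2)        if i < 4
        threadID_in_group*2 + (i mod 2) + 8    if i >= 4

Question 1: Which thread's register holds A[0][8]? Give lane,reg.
0,4

r:0=>grp=0,rB=0  c:8=>cB=1,tig=0,lo=0
L=0*4+0=0  i=1*4+0*2+0=4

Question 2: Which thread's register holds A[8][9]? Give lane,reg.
0,7

r=8⇒gr=0,Rb=1  c=9⇒Cb=1,th=0,odd=1
L=0*4+0=0  i=1*4+1*2+1=7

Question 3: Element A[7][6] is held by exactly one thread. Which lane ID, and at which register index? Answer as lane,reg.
r=7->g=7,rb=0  c=6->cb=0,t=3,b0=0
L=7*4+3=31  i=0*4+0*2+0=0

31,0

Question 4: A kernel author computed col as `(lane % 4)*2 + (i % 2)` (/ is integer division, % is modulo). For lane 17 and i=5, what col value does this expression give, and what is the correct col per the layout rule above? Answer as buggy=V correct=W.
buggy=3 correct=11

`(lane % 4)*2 + (i % 2)`[17,5]=>3
lane 17=>17/4=4, 17 mod 4=1
i=5  r:4+0=>4  c:2·1+1+8=>11
col: 3 vs 11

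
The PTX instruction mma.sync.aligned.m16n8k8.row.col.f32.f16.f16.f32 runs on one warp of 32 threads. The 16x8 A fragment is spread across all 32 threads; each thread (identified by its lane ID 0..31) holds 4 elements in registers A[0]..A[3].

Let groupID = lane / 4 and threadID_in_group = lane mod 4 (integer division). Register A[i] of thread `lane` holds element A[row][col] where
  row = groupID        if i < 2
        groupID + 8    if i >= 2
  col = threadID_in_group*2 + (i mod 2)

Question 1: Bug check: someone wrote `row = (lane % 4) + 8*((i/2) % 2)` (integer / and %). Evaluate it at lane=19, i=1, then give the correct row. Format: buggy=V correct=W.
`(lane % 4) + 8*((i/2) % 2)`[19,1]->3
L=19->gid=19>>2=4, tid=19&3=3
[1]->row 4+0=4  col 3·2+1=7
row: 3 vs 4

buggy=3 correct=4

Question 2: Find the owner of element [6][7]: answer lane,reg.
27,1

r=6->g=6,rb=0  c=7->t=3,b0=1
L=6*4+3=27  i=0*2+1=1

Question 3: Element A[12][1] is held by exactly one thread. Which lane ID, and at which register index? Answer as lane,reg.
r=12→G=4,rhi=1  c=1→T=0,p=1
L=4*4+0=16  i=1*2+1=3

16,3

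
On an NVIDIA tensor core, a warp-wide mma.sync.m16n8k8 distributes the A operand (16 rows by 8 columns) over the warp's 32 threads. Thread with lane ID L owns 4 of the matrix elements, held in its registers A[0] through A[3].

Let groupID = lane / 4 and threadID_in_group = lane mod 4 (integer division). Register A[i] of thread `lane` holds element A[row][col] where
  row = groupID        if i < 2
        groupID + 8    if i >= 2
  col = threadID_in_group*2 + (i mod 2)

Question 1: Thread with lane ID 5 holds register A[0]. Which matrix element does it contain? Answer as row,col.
5: g=1,t=1
[0] (1+0,1*2+0) = (1,2)

1,2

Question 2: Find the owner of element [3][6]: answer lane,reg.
r: 3->gid=3,r8=0  c: 6->tid=3,i&1=0
L=3*4+3=15  i=0*2+0=0

15,0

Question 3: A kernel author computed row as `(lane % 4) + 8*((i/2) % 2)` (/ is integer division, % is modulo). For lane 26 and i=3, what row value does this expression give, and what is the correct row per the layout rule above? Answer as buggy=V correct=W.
`(lane % 4) + 8*((i/2) % 2)`[26,3]=>10
L=26=>grp=26>>2=6, tig=26&3=2
[3]=>row 6+8=14  col 2·2+1=5
row: 10 vs 14

buggy=10 correct=14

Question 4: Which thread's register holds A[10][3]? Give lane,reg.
9,3

r=10⇒gr=2,Rb=1  c=3⇒th=1,odd=1
L=2*4+1=9  i=1*2+1=3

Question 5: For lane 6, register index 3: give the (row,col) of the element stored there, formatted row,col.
9,5

lane 6->6/4=1, 6 mod 4=2
i=3  r:1+8->9  c:2·2+1->5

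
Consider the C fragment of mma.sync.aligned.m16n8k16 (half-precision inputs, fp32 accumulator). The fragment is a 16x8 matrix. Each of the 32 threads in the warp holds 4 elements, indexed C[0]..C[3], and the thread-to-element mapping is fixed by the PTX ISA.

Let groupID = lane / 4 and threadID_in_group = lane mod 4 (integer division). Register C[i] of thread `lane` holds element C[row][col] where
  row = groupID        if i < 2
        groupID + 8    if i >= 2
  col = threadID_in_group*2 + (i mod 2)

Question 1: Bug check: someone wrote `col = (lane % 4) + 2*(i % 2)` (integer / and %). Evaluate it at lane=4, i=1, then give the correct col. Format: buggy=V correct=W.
`(lane % 4) + 2*(i % 2)`[4,1]→2
L=4→G=4>>2=1, T=4&3=0
[1]→row 1+0=1  col 0·2+1=1
col: 2 vs 1

buggy=2 correct=1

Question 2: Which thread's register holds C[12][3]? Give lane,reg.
r=12->g=4,rb=1  c=3->t=1,b0=1
L=4*4+1=17  i=1*2+1=3

17,3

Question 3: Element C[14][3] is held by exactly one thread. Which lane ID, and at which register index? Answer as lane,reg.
r=14->g=6,rb=1  c=3->t=1,b0=1
L=6*4+1=25  i=1*2+1=3

25,3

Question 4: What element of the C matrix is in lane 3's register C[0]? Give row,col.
0,6

3: gr=0,th=3
[0] (0+0,3*2+0) = (0,6)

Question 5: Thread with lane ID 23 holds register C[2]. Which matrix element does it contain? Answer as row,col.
13,6

L=23→G=23>>2=5, T=23&3=3
[2]→row 5+8=13  col 3·2+0=6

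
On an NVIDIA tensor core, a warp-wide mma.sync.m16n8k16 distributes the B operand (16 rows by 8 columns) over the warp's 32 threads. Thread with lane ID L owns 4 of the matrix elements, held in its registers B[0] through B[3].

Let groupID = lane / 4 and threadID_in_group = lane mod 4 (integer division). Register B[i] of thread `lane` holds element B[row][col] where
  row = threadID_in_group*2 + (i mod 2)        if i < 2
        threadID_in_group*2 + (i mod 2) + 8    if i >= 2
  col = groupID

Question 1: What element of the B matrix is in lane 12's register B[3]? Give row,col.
9,3

L=12->gid=12>>2=3, tid=12&3=0
[3]->row 0·2+1+8=9  col gid=3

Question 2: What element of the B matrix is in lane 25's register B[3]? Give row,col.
11,6

L=25->gid=25>>2=6, tid=25&3=1
[3]->row 1·2+1+8=11  col gid=6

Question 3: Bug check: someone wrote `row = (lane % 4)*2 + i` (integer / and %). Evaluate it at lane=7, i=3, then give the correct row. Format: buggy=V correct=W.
`(lane % 4)*2 + i`[7,3]→9
7: G=1,T=3
[3] (3*2+1+8,1) = (15,1)
row: 9 vs 15

buggy=9 correct=15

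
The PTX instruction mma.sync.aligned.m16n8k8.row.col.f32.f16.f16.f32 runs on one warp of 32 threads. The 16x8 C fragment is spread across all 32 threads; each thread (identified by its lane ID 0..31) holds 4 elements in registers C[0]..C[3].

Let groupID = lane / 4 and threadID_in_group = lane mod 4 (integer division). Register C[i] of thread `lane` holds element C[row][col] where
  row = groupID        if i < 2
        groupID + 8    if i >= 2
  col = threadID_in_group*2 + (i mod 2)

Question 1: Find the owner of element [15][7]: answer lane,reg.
31,3

r=15⇒gr=7,Rb=1  c=7⇒th=3,odd=1
L=7*4+3=31  i=1*2+1=3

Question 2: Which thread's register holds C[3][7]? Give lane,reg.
15,1

r: 3->gid=3,r8=0  c: 7->tid=3,i&1=1
L=3*4+3=15  i=0*2+1=1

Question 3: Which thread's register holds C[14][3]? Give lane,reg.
r=14->g=6,rb=1  c=3->t=1,b0=1
L=6*4+1=25  i=1*2+1=3

25,3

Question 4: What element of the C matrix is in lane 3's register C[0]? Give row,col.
0,6

L=3=>grp=3>>2=0, tig=3&3=3
[0]=>row 0+0=0  col 3·2+0=6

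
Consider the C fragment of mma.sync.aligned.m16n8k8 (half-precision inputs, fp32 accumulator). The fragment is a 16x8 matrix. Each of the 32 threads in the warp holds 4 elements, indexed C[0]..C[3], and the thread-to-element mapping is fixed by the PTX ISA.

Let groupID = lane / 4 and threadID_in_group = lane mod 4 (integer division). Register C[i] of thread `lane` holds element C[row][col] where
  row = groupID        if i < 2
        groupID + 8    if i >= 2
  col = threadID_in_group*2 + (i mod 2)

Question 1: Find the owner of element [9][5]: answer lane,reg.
6,3

r: 9->gid=1,r8=1  c: 5->tid=2,i&1=1
L=1*4+2=6  i=1*2+1=3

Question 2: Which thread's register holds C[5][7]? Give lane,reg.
r:5=>grp=5,rB=0  c:7=>tig=3,lo=1
L=5*4+3=23  i=0*2+1=1

23,1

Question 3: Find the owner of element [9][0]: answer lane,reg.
r:9=>grp=1,rB=1  c:0=>tig=0,lo=0
L=1*4+0=4  i=1*2+0=2

4,2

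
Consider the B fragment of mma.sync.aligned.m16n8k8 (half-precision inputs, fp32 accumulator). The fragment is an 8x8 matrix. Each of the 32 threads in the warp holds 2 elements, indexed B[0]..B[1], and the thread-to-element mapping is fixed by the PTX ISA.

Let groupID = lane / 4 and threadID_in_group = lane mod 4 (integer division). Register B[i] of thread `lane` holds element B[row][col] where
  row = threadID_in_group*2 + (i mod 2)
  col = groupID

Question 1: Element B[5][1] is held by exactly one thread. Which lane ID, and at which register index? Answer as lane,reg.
c=1⇒gr=1  r=5⇒th=2,odd=1
L=1*4+2=6  i=1=1

6,1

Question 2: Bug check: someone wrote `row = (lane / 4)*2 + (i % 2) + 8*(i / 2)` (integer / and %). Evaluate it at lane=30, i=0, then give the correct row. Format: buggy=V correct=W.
`(lane / 4)*2 + (i % 2) + 8*(i / 2)`[30,0]->14
L=30->g=30>>2=7, t=30&3=2
[0]->row 2·2+0=4  col g=7
row: 14 vs 4

buggy=14 correct=4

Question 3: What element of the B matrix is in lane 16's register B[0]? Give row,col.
0,4

L=16->g=16>>2=4, t=16&3=0
[0]->row 0·2+0=0  col g=4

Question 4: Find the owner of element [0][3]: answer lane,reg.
c:3=>grp=3  r:0=>tig=0,lo=0
L=3*4+0=12  i=0=0

12,0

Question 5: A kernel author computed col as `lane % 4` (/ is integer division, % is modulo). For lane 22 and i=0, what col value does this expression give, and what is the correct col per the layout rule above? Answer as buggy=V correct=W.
buggy=2 correct=5

`lane % 4`[22,0]->2
lane 22: g=5 (22/4), t=2 (22%4)
i=0: r=2*2+0=4, c=g=5
col: 2 vs 5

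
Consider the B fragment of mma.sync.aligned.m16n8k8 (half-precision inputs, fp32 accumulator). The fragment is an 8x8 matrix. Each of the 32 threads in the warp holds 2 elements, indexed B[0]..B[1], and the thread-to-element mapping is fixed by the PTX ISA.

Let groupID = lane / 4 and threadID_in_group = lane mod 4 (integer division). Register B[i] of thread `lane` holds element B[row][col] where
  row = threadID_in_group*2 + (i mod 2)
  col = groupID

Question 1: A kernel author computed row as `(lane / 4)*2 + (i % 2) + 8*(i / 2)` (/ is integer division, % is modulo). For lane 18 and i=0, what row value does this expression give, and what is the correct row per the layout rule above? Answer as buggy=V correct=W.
buggy=8 correct=4

`(lane / 4)*2 + (i % 2) + 8*(i / 2)`[18,0]→8
L=18→G=18>>2=4, T=18&3=2
[0]→row 2·2+0=4  col G=4
row: 8 vs 4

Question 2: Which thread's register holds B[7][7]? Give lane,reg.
31,1

c=7→G=7  r=7→T=3,p=1
L=7*4+3=31  i=1=1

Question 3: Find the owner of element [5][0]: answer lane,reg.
2,1

c=0->g=0  r=5->t=2,b0=1
L=0*4+2=2  i=1=1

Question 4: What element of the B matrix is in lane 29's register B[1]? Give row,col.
3,7

29: G=7,T=1
[1] (1*2+1,7) = (3,7)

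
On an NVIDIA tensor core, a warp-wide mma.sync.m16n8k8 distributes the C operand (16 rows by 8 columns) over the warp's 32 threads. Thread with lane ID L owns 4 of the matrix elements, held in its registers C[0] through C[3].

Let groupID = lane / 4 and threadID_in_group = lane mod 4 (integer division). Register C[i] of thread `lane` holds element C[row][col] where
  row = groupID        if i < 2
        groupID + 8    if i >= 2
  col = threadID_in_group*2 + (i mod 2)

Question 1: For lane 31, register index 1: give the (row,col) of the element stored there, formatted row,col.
7,7

31: gid=7,tid=3
[1] (7+0,3*2+1) = (7,7)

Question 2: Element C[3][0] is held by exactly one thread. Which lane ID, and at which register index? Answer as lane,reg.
r=3⇒gr=3,Rb=0  c=0⇒th=0,odd=0
L=3*4+0=12  i=0*2+0=0

12,0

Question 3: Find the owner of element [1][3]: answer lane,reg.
r:1=>grp=1,rB=0  c:3=>tig=1,lo=1
L=1*4+1=5  i=0*2+1=1

5,1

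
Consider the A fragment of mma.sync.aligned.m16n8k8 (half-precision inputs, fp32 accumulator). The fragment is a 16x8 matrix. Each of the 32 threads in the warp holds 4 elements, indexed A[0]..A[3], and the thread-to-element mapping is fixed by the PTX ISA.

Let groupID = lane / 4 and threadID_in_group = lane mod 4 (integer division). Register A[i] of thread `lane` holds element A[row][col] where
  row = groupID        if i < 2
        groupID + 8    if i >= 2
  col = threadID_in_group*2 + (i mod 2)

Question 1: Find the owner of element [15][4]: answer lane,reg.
r:15=>grp=7,rB=1  c:4=>tig=2,lo=0
L=7*4+2=30  i=1*2+0=2

30,2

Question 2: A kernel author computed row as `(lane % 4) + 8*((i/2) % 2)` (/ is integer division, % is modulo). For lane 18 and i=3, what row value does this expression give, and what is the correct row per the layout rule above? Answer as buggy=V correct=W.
`(lane % 4) + 8*((i/2) % 2)`[18,3]=>10
lane 18=>18/4=4, 18 mod 4=2
i=3  r:4+8=>12  c:2·2+1=>5
row: 10 vs 12

buggy=10 correct=12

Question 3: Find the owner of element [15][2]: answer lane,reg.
29,2

r=15→G=7,rhi=1  c=2→T=1,p=0
L=7*4+1=29  i=1*2+0=2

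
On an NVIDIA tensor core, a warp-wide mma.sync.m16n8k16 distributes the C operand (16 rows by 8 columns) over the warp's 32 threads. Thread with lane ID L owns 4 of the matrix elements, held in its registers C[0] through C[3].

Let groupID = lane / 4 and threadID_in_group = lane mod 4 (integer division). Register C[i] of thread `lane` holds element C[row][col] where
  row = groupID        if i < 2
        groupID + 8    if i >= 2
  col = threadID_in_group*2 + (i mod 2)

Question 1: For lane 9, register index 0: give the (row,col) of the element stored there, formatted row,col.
lane 9⇒9/4=2, 9 mod 4=1
i=0  r:2+0⇒2  c:2·1+0⇒2

2,2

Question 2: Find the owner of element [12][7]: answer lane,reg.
r=12⇒gr=4,Rb=1  c=7⇒th=3,odd=1
L=4*4+3=19  i=1*2+1=3

19,3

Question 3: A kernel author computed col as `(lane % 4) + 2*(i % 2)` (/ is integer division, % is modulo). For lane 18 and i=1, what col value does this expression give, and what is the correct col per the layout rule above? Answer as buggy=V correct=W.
buggy=4 correct=5

`(lane % 4) + 2*(i % 2)`[18,1]→4
L=18→G=18>>2=4, T=18&3=2
[1]→row 4+0=4  col 2·2+1=5
col: 4 vs 5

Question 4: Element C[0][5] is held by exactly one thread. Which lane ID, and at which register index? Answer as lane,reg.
r:0=>grp=0,rB=0  c:5=>tig=2,lo=1
L=0*4+2=2  i=0*2+1=1

2,1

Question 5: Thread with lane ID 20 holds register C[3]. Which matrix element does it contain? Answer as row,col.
13,1

L=20->gid=20>>2=5, tid=20&3=0
[3]->row 5+8=13  col 0·2+1=1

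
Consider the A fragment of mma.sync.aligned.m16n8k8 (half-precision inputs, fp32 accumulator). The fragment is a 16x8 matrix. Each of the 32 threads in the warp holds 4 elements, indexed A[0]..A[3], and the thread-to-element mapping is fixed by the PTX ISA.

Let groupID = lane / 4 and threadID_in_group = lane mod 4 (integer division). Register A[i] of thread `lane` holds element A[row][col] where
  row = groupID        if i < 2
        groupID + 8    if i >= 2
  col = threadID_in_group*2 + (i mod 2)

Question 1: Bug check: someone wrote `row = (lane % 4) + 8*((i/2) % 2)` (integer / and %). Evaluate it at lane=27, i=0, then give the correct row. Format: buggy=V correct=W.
`(lane % 4) + 8*((i/2) % 2)`[27,0]=>3
lane 27=>27/4=6, 27 mod 4=3
i=0  r:6+0=>6  c:2·3+0=>6
row: 3 vs 6

buggy=3 correct=6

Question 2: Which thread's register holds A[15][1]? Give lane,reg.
r: 15->gid=7,r8=1  c: 1->tid=0,i&1=1
L=7*4+0=28  i=1*2+1=3

28,3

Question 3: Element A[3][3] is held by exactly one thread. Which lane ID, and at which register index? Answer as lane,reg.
13,1

r=3→G=3,rhi=0  c=3→T=1,p=1
L=3*4+1=13  i=0*2+1=1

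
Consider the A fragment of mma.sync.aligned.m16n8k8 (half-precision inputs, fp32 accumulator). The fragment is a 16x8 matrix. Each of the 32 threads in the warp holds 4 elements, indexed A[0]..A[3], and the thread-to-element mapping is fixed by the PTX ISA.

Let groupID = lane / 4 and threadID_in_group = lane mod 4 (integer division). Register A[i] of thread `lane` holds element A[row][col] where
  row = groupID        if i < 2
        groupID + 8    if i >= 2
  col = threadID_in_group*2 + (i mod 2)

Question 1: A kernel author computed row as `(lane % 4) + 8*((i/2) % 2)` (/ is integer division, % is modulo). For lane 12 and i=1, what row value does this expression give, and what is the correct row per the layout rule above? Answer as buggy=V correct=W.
`(lane % 4) + 8*((i/2) % 2)`[12,1]->0
L=12->g=12>>2=3, t=12&3=0
[1]->row 3+0=3  col 0·2+1=1
row: 0 vs 3

buggy=0 correct=3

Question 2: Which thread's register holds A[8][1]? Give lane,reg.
r=8->g=0,rb=1  c=1->t=0,b0=1
L=0*4+0=0  i=1*2+1=3

0,3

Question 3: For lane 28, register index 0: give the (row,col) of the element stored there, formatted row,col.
7,0

lane 28: gid=7 (28/4), tid=0 (28%4)
i=0: r=7+0=7, c=0*2+0=0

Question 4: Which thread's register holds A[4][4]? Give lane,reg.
r:4=>grp=4,rB=0  c:4=>tig=2,lo=0
L=4*4+2=18  i=0*2+0=0

18,0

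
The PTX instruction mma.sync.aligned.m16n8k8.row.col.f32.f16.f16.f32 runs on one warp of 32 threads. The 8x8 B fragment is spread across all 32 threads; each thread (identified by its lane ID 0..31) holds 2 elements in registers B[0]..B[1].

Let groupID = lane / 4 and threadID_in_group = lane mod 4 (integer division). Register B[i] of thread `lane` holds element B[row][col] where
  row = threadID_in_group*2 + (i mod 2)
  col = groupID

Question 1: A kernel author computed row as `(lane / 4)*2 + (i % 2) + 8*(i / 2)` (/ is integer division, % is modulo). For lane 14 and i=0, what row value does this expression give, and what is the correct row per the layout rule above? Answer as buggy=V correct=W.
buggy=6 correct=4

`(lane / 4)*2 + (i % 2) + 8*(i / 2)`[14,0]->6
L=14->g=14>>2=3, t=14&3=2
[0]->row 2·2+0=4  col g=3
row: 6 vs 4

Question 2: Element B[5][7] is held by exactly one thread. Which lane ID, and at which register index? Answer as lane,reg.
c=7->g=7  r=5->t=2,b0=1
L=7*4+2=30  i=1=1

30,1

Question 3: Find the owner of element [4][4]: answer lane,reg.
c:4=>grp=4  r:4=>tig=2,lo=0
L=4*4+2=18  i=0=0

18,0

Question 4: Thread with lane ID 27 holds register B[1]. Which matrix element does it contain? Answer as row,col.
L=27⇒gr=27>>2=6, th=27&3=3
[1]⇒row 3·2+1=7  col gr=6

7,6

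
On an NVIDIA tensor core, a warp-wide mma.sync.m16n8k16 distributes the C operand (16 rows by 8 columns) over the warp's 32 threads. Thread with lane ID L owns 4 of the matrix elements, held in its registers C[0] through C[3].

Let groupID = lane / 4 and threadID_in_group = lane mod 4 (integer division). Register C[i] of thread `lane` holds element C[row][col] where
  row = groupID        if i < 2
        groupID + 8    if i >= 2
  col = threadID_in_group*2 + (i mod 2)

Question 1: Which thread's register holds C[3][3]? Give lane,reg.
13,1

r:3=>grp=3,rB=0  c:3=>tig=1,lo=1
L=3*4+1=13  i=0*2+1=1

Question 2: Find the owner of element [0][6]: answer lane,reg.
3,0

r=0->g=0,rb=0  c=6->t=3,b0=0
L=0*4+3=3  i=0*2+0=0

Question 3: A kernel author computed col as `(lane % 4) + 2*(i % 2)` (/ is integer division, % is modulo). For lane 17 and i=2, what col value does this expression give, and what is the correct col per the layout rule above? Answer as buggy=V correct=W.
buggy=1 correct=2

`(lane % 4) + 2*(i % 2)`[17,2]->1
L=17->gid=17>>2=4, tid=17&3=1
[2]->row 4+8=12  col 1·2+0=2
col: 1 vs 2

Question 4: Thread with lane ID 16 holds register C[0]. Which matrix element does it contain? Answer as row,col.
16: gid=4,tid=0
[0] (4+0,0*2+0) = (4,0)

4,0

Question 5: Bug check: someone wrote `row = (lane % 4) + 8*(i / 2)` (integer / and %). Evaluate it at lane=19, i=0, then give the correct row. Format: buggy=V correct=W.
buggy=3 correct=4

`(lane % 4) + 8*(i / 2)`[19,0]⇒3
lane 19: gr=4 (19/4), th=3 (19%4)
i=0: r=4+0=4, c=3*2+0=6
row: 3 vs 4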